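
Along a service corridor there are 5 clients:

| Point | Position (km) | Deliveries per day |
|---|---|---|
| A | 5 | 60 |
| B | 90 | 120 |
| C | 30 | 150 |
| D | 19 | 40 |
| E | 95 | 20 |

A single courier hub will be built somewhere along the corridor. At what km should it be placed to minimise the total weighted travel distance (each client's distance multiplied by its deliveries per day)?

For a sum of weighted absolute distances on a line, the optimum is the weighted median (not the mean). Total weight W = 390; half-weight = 195.
Sort by position and accumulate weight:
  km 5 (A, w=60) → cum 60
  km 19 (D, w=40) → cum 100
  km 30 (C, w=150) → cum 250  ≥ 195 → median here
  km 90 (B, w=120) → cum 370
  km 95 (E, w=20) → cum 390
Optimal location: km 30.

x = 30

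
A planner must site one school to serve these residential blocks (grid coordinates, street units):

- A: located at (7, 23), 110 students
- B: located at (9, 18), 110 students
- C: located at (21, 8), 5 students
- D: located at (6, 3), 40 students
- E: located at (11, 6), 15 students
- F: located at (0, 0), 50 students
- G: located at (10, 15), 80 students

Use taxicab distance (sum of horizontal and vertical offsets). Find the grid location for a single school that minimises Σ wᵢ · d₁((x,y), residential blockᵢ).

(9, 18)

Manhattan distance separates: Σwᵢ(|x−xᵢ|+|y−yᵢ|) = Σwᵢ|x−xᵢ| + Σwᵢ|y−yᵢ|, so x and y are optimised independently as 1-D weighted medians.
Total weight W = 410; half = 205.
x-coordinate, sorted with cumulative weight:
  x=0 (F, w=50) cum 50
  x=6 (D, w=40) cum 90
  x=7 (A, w=110) cum 200
  x=9 (B, w=110) cum 310  ← median
  x=10 (G, w=80) cum 390
  x=11 (E, w=15) cum 405
  x=21 (C, w=5) cum 410
⇒ x* = 9
y-coordinate, sorted with cumulative weight:
  y=0 (F, w=50) cum 50
  y=3 (D, w=40) cum 90
  y=6 (E, w=15) cum 105
  y=8 (C, w=5) cum 110
  y=15 (G, w=80) cum 190
  y=18 (B, w=110) cum 300  ← median
  y=23 (A, w=110) cum 410
⇒ y* = 18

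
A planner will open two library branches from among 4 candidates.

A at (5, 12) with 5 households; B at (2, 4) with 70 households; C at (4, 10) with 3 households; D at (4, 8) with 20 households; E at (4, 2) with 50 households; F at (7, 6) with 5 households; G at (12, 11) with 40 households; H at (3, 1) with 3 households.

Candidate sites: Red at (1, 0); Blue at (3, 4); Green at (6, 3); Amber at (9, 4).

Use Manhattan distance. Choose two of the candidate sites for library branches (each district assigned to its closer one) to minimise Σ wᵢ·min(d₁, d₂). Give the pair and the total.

{Blue, Amber}, total 820

Evaluate every pair (each demand assigned to the nearer of the two):
  {Blue, Amber}: total = 820
  {Blue, Green}: total = 980
  {Red, Blue}: total = 1070
  {Green, Amber}: total = 1152
  {Red, Amber}: total = 1302
  {Red, Green}: total = 1306
Best pair: {Blue, Amber} with total 820.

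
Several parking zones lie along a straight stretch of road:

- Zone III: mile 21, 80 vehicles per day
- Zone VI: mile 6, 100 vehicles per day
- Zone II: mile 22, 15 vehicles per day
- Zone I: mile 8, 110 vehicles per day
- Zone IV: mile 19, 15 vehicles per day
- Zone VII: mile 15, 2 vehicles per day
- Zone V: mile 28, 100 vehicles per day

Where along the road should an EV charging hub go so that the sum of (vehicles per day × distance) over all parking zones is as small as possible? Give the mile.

For a sum of weighted absolute distances on a line, the optimum is the weighted median (not the mean). Total weight W = 422; half-weight = 211.
Sort by position and accumulate weight:
  mile 6 (Zone VI, w=100) → cum 100
  mile 8 (Zone I, w=110) → cum 210
  mile 15 (Zone VII, w=2) → cum 212  ≥ 211 → median here
  mile 19 (Zone IV, w=15) → cum 227
  mile 21 (Zone III, w=80) → cum 307
  mile 22 (Zone II, w=15) → cum 322
  mile 28 (Zone V, w=100) → cum 422
Optimal location: mile 15.

x = 15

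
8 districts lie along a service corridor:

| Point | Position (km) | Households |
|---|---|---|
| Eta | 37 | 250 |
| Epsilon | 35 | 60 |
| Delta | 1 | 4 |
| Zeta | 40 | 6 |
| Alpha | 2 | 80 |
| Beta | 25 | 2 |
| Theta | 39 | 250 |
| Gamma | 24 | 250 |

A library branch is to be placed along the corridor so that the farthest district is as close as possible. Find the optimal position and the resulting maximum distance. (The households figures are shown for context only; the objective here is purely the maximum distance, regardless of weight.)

location 20.5, max distance 19.5

The 1-center on a line is the midpoint of the two extreme points: leftmost at 1, rightmost at 40.
Optimal location = (1 + 40)/2 = 20.5; maximum distance = (40 − 1)/2 = 19.5.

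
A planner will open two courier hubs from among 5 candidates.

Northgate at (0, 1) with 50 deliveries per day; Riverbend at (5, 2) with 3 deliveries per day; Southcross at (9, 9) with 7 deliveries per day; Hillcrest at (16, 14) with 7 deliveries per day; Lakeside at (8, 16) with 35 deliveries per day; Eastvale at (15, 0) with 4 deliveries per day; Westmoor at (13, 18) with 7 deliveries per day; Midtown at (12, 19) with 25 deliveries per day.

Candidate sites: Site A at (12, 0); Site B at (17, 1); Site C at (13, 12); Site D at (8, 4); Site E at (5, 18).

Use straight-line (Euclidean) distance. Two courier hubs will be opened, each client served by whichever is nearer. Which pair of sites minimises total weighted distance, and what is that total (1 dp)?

Evaluate every pair (each demand assigned to the nearer of the two):
  {Site D, Site E}: total = 946.9
  {Site C, Site D}: total = 973.4
  {Site A, Site C}: total = 1139.0
  {Site A, Site E}: total = 1143.2
  {Site C, Site E}: total = 1343.8
  {Site B, Site C}: total = 1398.2
  {Site B, Site E}: total = 1404.9
  {Site B, Site D}: total = 1484.5
  {Site A, Site D}: total = 1487.5
  {Site A, Site B}: total = 1957.1
Best pair: {Site D, Site E} with total 946.9.

{Site D, Site E}, total 946.9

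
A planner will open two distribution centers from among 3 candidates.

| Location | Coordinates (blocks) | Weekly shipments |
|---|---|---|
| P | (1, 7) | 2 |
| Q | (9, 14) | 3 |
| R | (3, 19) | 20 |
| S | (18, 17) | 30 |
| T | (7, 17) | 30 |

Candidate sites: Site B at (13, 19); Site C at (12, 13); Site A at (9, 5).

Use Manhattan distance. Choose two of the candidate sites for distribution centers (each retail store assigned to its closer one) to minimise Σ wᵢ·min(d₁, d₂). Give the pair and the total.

{Site B, Site C}, total 696

Evaluate every pair (each demand assigned to the nearer of the two):
  {Site B, Site C}: total = 696
  {Site B, Site A}: total = 697
  {Site C, Site A}: total = 902
Best pair: {Site B, Site C} with total 696.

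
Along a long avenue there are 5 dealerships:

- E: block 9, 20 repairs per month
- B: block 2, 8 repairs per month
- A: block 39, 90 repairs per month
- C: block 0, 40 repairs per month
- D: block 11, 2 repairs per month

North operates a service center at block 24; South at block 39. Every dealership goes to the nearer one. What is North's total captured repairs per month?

70

The indifferent point is the midpoint (24+39)/2 = 31.5; dealerships left of it (closer to North at 24) go to North, those right go to South.
  C at 0 (w=40) → North
  B at 2 (w=8) → North
  E at 9 (w=20) → North
  D at 11 (w=2) → North
  A at 39 (w=90) → South
North captures 70; South captures 90.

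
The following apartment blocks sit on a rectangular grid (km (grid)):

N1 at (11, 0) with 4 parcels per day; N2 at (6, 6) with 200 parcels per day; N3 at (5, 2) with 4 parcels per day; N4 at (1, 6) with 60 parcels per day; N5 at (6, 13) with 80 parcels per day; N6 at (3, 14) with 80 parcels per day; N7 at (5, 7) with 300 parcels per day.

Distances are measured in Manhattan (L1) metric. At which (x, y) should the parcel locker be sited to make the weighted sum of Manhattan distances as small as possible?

Manhattan distance separates: Σwᵢ(|x−xᵢ|+|y−yᵢ|) = Σwᵢ|x−xᵢ| + Σwᵢ|y−yᵢ|, so x and y are optimised independently as 1-D weighted medians.
Total weight W = 728; half = 364.
x-coordinate, sorted with cumulative weight:
  x=1 (N4, w=60) cum 60
  x=3 (N6, w=80) cum 140
  x=5 (N3, w=4) cum 144
  x=5 (N7, w=300) cum 444  ← median
  x=6 (N2, w=200) cum 644
  x=6 (N5, w=80) cum 724
  x=11 (N1, w=4) cum 728
⇒ x* = 5
y-coordinate, sorted with cumulative weight:
  y=0 (N1, w=4) cum 4
  y=2 (N3, w=4) cum 8
  y=6 (N2, w=200) cum 208
  y=6 (N4, w=60) cum 268
  y=7 (N7, w=300) cum 568  ← median
  y=13 (N5, w=80) cum 648
  y=14 (N6, w=80) cum 728
⇒ y* = 7

(5, 7)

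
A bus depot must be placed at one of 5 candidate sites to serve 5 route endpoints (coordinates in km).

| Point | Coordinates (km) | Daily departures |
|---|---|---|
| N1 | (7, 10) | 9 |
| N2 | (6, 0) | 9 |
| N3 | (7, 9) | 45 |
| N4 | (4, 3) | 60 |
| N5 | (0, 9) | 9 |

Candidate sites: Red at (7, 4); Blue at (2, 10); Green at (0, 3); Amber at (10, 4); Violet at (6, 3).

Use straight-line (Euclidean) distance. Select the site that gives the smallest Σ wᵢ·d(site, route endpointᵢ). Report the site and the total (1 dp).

Total weighted distance at each candidate:
  Red (7, 4): total = 583.3
  Blue (2, 10): total = 828.3
  Green (0, 3): total = 858.3
  Amber (10, 4): total = 839.3
  Violet (6, 3): total = 560.7
Minimum is at Violet with total 560.7 km.

Violet, total 560.7 km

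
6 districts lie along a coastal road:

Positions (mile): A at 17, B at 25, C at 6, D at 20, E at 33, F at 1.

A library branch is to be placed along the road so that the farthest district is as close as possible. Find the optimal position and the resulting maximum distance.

location 17, max distance 16

The 1-center on a line is the midpoint of the two extreme points: leftmost at 1, rightmost at 33.
Optimal location = (1 + 33)/2 = 17; maximum distance = (33 − 1)/2 = 16.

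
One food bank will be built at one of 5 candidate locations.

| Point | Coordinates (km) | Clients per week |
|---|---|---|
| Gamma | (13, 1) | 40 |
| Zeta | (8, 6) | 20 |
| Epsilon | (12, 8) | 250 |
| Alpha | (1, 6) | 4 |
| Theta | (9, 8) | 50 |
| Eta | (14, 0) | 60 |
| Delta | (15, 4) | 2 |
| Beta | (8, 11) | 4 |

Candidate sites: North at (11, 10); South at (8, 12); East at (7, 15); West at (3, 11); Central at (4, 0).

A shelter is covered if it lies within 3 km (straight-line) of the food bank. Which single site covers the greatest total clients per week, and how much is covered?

Coverage radius r = 3 km; a point is covered iff (Δx)²+(Δy)² ≤ 3² = 9.
  North (11, 10): covers {Epsilon, Theta} → 300
  South (8, 12): covers {Beta} → 4
  East (7, 15): covers {none} → 0
  West (3, 11): covers {none} → 0
  Central (4, 0): covers {none} → 0
Maximum coverage at North: 300 clients per week.

North, covering 300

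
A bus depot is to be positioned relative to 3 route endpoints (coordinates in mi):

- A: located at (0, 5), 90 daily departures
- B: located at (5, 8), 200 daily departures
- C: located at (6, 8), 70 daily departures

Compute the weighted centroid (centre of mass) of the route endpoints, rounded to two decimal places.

(3.94, 7.25)

The minimiser of Σwᵢ‖p−pᵢ‖² is the weighted centroid p* = (Σwᵢpᵢ)/(Σwᵢ).
Σwᵢ = 360.
Σwᵢxᵢ = 90·0 + 200·5 + 70·6 = 1420.
Σwᵢyᵢ = 90·5 + 200·8 + 70·8 = 2610.
x* = 1420/360 = 3.94, y* = 2610/360 = 7.25.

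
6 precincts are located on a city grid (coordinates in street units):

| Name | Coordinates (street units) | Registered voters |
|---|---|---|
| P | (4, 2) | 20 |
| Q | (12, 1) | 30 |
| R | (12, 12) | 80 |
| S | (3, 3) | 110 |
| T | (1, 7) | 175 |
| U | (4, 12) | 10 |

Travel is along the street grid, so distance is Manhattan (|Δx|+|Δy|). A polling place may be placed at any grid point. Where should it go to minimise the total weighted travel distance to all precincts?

(3, 7)

Manhattan distance separates: Σwᵢ(|x−xᵢ|+|y−yᵢ|) = Σwᵢ|x−xᵢ| + Σwᵢ|y−yᵢ|, so x and y are optimised independently as 1-D weighted medians.
Total weight W = 425; half = 212.5.
x-coordinate, sorted with cumulative weight:
  x=1 (T, w=175) cum 175
  x=3 (S, w=110) cum 285  ← median
  x=4 (P, w=20) cum 305
  x=4 (U, w=10) cum 315
  x=12 (Q, w=30) cum 345
  x=12 (R, w=80) cum 425
⇒ x* = 3
y-coordinate, sorted with cumulative weight:
  y=1 (Q, w=30) cum 30
  y=2 (P, w=20) cum 50
  y=3 (S, w=110) cum 160
  y=7 (T, w=175) cum 335  ← median
  y=12 (R, w=80) cum 415
  y=12 (U, w=10) cum 425
⇒ y* = 7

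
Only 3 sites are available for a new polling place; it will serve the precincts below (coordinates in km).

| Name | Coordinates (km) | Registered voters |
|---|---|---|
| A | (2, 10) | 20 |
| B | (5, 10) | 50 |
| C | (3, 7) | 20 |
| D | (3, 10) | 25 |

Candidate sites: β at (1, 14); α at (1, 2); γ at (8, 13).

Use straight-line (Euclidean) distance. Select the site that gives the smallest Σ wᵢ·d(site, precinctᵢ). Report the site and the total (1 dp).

Total weighted distance at each candidate:
  β (1, 14): total = 622.7
  α (1, 2): total = 922.3
  γ (8, 13): total = 648.3
Minimum is at β with total 622.7 km.

β, total 622.7 km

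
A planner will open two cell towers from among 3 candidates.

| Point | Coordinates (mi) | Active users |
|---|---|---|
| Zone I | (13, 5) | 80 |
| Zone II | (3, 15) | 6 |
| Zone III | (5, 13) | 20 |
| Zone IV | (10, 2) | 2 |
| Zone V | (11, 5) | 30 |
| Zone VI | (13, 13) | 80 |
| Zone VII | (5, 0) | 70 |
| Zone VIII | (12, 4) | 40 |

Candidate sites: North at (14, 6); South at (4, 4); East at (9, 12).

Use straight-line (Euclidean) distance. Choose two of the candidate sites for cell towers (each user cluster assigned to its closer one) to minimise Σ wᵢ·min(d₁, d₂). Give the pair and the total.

{North, South}, total 1434.1

Evaluate every pair (each demand assigned to the nearer of the two):
  {North, South}: total = 1434.1
  {North, East}: total = 1542.2
  {South, East}: total = 1930.9
Best pair: {North, South} with total 1434.1.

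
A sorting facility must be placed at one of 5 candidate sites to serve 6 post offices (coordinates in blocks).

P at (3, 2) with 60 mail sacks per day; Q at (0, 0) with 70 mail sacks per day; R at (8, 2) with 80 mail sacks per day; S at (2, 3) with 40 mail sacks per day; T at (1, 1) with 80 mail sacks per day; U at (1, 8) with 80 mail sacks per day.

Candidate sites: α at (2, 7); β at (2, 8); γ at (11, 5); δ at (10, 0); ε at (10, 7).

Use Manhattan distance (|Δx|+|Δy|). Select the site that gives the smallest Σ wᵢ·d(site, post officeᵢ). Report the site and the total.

Total weighted distance at each candidate:
  α (2, 7): total = 2750
  β (2, 8): total = 3000
  γ (11, 5): total = 4860
  δ (10, 0): total = 4160
  ε (10, 7): total = 4950
Minimum is at α with total 2750 blocks.

α, total 2750 blocks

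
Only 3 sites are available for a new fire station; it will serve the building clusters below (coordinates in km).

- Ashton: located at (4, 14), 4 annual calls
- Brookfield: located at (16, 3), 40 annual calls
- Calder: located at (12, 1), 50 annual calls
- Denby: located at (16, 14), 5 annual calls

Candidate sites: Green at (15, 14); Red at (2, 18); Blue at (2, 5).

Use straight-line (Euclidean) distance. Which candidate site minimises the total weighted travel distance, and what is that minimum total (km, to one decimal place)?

Green, total 1157.9 km

Total weighted distance at each candidate:
  Green (15, 14): total = 1157.9
  Red (2, 18): total = 1897.6
  Blue (2, 5): total = 1224.3
Minimum is at Green with total 1157.9 km.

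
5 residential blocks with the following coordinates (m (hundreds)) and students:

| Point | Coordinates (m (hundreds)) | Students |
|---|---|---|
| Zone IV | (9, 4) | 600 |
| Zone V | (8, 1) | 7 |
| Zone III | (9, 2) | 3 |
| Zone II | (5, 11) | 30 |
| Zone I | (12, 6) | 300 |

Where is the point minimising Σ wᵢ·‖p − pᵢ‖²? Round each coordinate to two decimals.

(9.82, 4.83)

The minimiser of Σwᵢ‖p−pᵢ‖² is the weighted centroid p* = (Σwᵢpᵢ)/(Σwᵢ).
Σwᵢ = 940.
Σwᵢxᵢ = 600·9 + 7·8 + 3·9 + 30·5 + 300·12 = 9233.
Σwᵢyᵢ = 600·4 + 7·1 + 3·2 + 30·11 + 300·6 = 4543.
x* = 9233/940 = 9.82, y* = 4543/940 = 4.83.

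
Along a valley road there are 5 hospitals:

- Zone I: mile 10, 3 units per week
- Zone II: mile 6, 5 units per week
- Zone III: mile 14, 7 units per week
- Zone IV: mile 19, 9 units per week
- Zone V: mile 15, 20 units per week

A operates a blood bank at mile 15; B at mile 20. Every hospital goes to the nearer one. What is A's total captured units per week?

35

The indifferent point is the midpoint (15+20)/2 = 17.5; hospitals left of it (closer to A at 15) go to A, those right go to B.
  Zone II at 6 (w=5) → A
  Zone I at 10 (w=3) → A
  Zone III at 14 (w=7) → A
  Zone V at 15 (w=20) → A
  Zone IV at 19 (w=9) → B
A captures 35; B captures 9.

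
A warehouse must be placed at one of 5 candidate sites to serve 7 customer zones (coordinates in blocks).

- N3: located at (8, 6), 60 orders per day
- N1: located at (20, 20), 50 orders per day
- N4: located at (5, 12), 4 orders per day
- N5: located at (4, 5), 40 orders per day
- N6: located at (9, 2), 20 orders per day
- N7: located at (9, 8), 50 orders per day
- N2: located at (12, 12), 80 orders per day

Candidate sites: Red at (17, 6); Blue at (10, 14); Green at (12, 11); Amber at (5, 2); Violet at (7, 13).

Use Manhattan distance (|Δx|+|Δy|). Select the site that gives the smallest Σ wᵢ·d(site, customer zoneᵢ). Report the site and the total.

Total weighted distance at each candidate:
  Red (17, 6): total = 3642
  Blue (10, 14): total = 2958
  Green (12, 11): total = 2602
  Amber (5, 2): total = 4210
  Violet (7, 13): total = 3022
Minimum is at Green with total 2602 blocks.

Green, total 2602 blocks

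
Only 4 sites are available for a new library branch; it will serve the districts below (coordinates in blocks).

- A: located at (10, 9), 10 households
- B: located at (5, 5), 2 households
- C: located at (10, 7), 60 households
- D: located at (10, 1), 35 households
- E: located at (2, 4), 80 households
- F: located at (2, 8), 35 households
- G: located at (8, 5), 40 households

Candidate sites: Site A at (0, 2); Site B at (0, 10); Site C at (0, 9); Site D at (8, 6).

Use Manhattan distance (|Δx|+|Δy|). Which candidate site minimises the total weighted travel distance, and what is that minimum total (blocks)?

Total weighted distance at each candidate:
  Site A (0, 2): total = 2511
  Site B (0, 10): total = 2875
  Site C (0, 9): total = 2613
  Site D (8, 6): total = 1443
Minimum is at Site D with total 1443 blocks.

Site D, total 1443 blocks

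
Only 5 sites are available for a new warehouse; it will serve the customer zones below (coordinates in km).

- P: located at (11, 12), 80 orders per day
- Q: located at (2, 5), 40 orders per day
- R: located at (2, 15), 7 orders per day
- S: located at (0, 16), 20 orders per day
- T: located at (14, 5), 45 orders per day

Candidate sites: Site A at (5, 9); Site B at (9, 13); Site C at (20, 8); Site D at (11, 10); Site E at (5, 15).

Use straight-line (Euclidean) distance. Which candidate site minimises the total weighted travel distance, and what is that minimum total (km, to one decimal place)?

Site D, total 1156.9 km

Total weighted distance at each candidate:
  Site A (5, 9): total = 1398.9
  Site B (9, 13): total = 1269.3
  Site C (20, 8): total = 2385.7
  Site D (11, 10): total = 1156.9
  Site E (5, 15): total = 1682.7
Minimum is at Site D with total 1156.9 km.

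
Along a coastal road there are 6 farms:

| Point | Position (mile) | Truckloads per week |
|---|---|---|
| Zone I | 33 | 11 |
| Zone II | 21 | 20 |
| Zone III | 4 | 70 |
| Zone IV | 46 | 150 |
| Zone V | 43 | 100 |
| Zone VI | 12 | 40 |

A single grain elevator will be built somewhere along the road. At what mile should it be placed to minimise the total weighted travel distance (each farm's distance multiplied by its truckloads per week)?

x = 43

For a sum of weighted absolute distances on a line, the optimum is the weighted median (not the mean). Total weight W = 391; half-weight = 195.5.
Sort by position and accumulate weight:
  mile 4 (Zone III, w=70) → cum 70
  mile 12 (Zone VI, w=40) → cum 110
  mile 21 (Zone II, w=20) → cum 130
  mile 33 (Zone I, w=11) → cum 141
  mile 43 (Zone V, w=100) → cum 241  ≥ 195.5 → median here
  mile 46 (Zone IV, w=150) → cum 391
Optimal location: mile 43.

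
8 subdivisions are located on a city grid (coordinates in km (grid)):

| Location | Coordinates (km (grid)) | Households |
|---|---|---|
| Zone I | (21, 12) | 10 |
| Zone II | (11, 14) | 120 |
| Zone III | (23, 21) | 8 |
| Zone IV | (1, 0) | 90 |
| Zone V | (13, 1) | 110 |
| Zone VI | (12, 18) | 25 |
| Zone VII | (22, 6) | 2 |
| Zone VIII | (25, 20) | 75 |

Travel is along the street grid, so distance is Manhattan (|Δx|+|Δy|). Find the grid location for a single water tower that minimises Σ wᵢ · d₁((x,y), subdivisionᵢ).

(12, 14)

Manhattan distance separates: Σwᵢ(|x−xᵢ|+|y−yᵢ|) = Σwᵢ|x−xᵢ| + Σwᵢ|y−yᵢ|, so x and y are optimised independently as 1-D weighted medians.
Total weight W = 440; half = 220.
x-coordinate, sorted with cumulative weight:
  x=1 (Zone IV, w=90) cum 90
  x=11 (Zone II, w=120) cum 210
  x=12 (Zone VI, w=25) cum 235  ← median
  x=13 (Zone V, w=110) cum 345
  x=21 (Zone I, w=10) cum 355
  x=22 (Zone VII, w=2) cum 357
  x=23 (Zone III, w=8) cum 365
  x=25 (Zone VIII, w=75) cum 440
⇒ x* = 12
y-coordinate, sorted with cumulative weight:
  y=0 (Zone IV, w=90) cum 90
  y=1 (Zone V, w=110) cum 200
  y=6 (Zone VII, w=2) cum 202
  y=12 (Zone I, w=10) cum 212
  y=14 (Zone II, w=120) cum 332  ← median
  y=18 (Zone VI, w=25) cum 357
  y=20 (Zone VIII, w=75) cum 432
  y=21 (Zone III, w=8) cum 440
⇒ y* = 14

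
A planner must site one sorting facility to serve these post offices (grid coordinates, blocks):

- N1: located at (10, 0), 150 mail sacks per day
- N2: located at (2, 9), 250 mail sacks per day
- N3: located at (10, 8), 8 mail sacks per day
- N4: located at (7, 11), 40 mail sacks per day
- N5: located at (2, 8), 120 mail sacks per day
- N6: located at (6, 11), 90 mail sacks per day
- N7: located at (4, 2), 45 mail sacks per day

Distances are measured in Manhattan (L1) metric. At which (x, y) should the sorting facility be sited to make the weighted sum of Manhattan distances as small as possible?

Manhattan distance separates: Σwᵢ(|x−xᵢ|+|y−yᵢ|) = Σwᵢ|x−xᵢ| + Σwᵢ|y−yᵢ|, so x and y are optimised independently as 1-D weighted medians.
Total weight W = 703; half = 351.5.
x-coordinate, sorted with cumulative weight:
  x=2 (N2, w=250) cum 250
  x=2 (N5, w=120) cum 370  ← median
  x=4 (N7, w=45) cum 415
  x=6 (N6, w=90) cum 505
  x=7 (N4, w=40) cum 545
  x=10 (N1, w=150) cum 695
  x=10 (N3, w=8) cum 703
⇒ x* = 2
y-coordinate, sorted with cumulative weight:
  y=0 (N1, w=150) cum 150
  y=2 (N7, w=45) cum 195
  y=8 (N3, w=8) cum 203
  y=8 (N5, w=120) cum 323
  y=9 (N2, w=250) cum 573  ← median
  y=11 (N4, w=40) cum 613
  y=11 (N6, w=90) cum 703
⇒ y* = 9

(2, 9)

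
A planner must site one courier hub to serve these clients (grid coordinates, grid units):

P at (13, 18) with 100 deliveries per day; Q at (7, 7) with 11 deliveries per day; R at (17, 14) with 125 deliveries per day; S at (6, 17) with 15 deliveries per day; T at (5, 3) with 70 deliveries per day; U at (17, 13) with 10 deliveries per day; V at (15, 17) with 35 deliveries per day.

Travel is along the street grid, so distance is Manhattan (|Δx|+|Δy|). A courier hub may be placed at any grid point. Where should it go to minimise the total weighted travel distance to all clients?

(13, 14)

Manhattan distance separates: Σwᵢ(|x−xᵢ|+|y−yᵢ|) = Σwᵢ|x−xᵢ| + Σwᵢ|y−yᵢ|, so x and y are optimised independently as 1-D weighted medians.
Total weight W = 366; half = 183.
x-coordinate, sorted with cumulative weight:
  x=5 (T, w=70) cum 70
  x=6 (S, w=15) cum 85
  x=7 (Q, w=11) cum 96
  x=13 (P, w=100) cum 196  ← median
  x=15 (V, w=35) cum 231
  x=17 (R, w=125) cum 356
  x=17 (U, w=10) cum 366
⇒ x* = 13
y-coordinate, sorted with cumulative weight:
  y=3 (T, w=70) cum 70
  y=7 (Q, w=11) cum 81
  y=13 (U, w=10) cum 91
  y=14 (R, w=125) cum 216  ← median
  y=17 (S, w=15) cum 231
  y=17 (V, w=35) cum 266
  y=18 (P, w=100) cum 366
⇒ y* = 14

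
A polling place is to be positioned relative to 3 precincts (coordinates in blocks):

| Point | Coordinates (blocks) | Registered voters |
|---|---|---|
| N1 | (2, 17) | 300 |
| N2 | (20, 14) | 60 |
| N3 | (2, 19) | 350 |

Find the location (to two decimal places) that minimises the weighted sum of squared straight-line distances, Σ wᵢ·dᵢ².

(3.52, 17.73)

The minimiser of Σwᵢ‖p−pᵢ‖² is the weighted centroid p* = (Σwᵢpᵢ)/(Σwᵢ).
Σwᵢ = 710.
Σwᵢxᵢ = 300·2 + 60·20 + 350·2 = 2500.
Σwᵢyᵢ = 300·17 + 60·14 + 350·19 = 12590.
x* = 2500/710 = 3.52, y* = 12590/710 = 17.73.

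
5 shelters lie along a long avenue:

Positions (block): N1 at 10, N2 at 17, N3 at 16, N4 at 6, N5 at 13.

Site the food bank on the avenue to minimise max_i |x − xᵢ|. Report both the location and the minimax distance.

location 11.5, max distance 5.5

The 1-center on a line is the midpoint of the two extreme points: leftmost at 6, rightmost at 17.
Optimal location = (6 + 17)/2 = 11.5; maximum distance = (17 − 6)/2 = 5.5.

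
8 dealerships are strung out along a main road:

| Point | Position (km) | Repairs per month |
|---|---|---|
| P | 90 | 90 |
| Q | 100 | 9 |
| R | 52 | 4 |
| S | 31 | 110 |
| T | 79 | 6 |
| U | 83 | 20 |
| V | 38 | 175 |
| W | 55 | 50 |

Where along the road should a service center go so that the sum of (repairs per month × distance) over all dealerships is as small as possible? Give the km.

x = 38

For a sum of weighted absolute distances on a line, the optimum is the weighted median (not the mean). Total weight W = 464; half-weight = 232.
Sort by position and accumulate weight:
  km 31 (S, w=110) → cum 110
  km 38 (V, w=175) → cum 285  ≥ 232 → median here
  km 52 (R, w=4) → cum 289
  km 55 (W, w=50) → cum 339
  km 79 (T, w=6) → cum 345
  km 83 (U, w=20) → cum 365
  km 90 (P, w=90) → cum 455
  km 100 (Q, w=9) → cum 464
Optimal location: km 38.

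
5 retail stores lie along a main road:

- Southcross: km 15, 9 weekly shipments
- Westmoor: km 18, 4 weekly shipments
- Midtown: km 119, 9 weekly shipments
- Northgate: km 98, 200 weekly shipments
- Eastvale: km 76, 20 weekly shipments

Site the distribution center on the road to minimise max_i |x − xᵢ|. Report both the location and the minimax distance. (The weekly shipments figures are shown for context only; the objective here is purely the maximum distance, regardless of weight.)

location 67, max distance 52

The 1-center on a line is the midpoint of the two extreme points: leftmost at 15, rightmost at 119.
Optimal location = (15 + 119)/2 = 67; maximum distance = (119 − 15)/2 = 52.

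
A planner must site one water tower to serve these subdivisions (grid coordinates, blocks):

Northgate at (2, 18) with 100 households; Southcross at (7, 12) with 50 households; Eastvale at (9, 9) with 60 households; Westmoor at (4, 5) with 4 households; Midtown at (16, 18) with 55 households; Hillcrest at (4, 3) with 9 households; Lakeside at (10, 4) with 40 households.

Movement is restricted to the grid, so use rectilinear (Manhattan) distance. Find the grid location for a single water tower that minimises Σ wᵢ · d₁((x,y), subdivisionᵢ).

(7, 12)

Manhattan distance separates: Σwᵢ(|x−xᵢ|+|y−yᵢ|) = Σwᵢ|x−xᵢ| + Σwᵢ|y−yᵢ|, so x and y are optimised independently as 1-D weighted medians.
Total weight W = 318; half = 159.
x-coordinate, sorted with cumulative weight:
  x=2 (Northgate, w=100) cum 100
  x=4 (Westmoor, w=4) cum 104
  x=4 (Hillcrest, w=9) cum 113
  x=7 (Southcross, w=50) cum 163  ← median
  x=9 (Eastvale, w=60) cum 223
  x=10 (Lakeside, w=40) cum 263
  x=16 (Midtown, w=55) cum 318
⇒ x* = 7
y-coordinate, sorted with cumulative weight:
  y=3 (Hillcrest, w=9) cum 9
  y=4 (Lakeside, w=40) cum 49
  y=5 (Westmoor, w=4) cum 53
  y=9 (Eastvale, w=60) cum 113
  y=12 (Southcross, w=50) cum 163  ← median
  y=18 (Northgate, w=100) cum 263
  y=18 (Midtown, w=55) cum 318
⇒ y* = 12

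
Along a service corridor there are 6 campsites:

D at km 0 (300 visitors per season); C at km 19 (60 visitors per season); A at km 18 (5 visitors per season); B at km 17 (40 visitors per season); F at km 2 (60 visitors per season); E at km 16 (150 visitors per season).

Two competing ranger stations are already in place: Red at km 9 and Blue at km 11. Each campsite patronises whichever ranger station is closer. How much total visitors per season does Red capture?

360

The indifferent point is the midpoint (9+11)/2 = 10; campsites left of it (closer to Red at 9) go to Red, those right go to Blue.
  D at 0 (w=300) → Red
  F at 2 (w=60) → Red
  E at 16 (w=150) → Blue
  B at 17 (w=40) → Blue
  A at 18 (w=5) → Blue
  C at 19 (w=60) → Blue
Red captures 360; Blue captures 255.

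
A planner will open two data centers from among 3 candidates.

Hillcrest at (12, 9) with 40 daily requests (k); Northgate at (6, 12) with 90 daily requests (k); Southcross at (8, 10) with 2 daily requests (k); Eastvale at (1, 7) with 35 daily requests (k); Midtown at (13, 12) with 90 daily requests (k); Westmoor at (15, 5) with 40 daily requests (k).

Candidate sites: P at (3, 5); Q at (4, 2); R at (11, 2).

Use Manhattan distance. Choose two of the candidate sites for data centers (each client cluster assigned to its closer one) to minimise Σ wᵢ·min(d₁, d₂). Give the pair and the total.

{P, R}, total 2740

Evaluate every pair (each demand assigned to the nearer of the two):
  {P, R}: total = 2740
  {Q, R}: total = 3062
  {P, Q}: total = 3590
Best pair: {P, R} with total 2740.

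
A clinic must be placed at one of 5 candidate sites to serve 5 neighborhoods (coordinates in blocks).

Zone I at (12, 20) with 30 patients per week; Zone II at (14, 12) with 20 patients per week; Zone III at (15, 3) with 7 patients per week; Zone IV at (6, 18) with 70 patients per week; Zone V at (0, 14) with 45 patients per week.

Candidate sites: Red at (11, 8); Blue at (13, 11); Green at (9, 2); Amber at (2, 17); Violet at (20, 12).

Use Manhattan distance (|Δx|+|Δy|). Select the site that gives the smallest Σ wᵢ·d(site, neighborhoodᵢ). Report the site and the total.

Amber, total 1494 blocks

Total weighted distance at each candidate:
  Red (11, 8): total = 2408
  Blue (13, 11): total = 2110
  Green (9, 2): total = 3254
  Amber (2, 17): total = 1494
  Violet (20, 12): total = 3088
Minimum is at Amber with total 1494 blocks.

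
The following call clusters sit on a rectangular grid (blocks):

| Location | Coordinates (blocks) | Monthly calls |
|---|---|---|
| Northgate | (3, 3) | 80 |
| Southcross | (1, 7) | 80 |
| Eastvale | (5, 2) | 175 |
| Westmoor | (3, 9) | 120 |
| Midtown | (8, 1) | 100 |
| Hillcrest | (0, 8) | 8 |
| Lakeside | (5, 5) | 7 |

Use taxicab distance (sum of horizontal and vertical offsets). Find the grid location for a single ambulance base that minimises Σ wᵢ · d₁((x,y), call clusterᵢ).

Manhattan distance separates: Σwᵢ(|x−xᵢ|+|y−yᵢ|) = Σwᵢ|x−xᵢ| + Σwᵢ|y−yᵢ|, so x and y are optimised independently as 1-D weighted medians.
Total weight W = 570; half = 285.
x-coordinate, sorted with cumulative weight:
  x=0 (Hillcrest, w=8) cum 8
  x=1 (Southcross, w=80) cum 88
  x=3 (Northgate, w=80) cum 168
  x=3 (Westmoor, w=120) cum 288  ← median
  x=5 (Eastvale, w=175) cum 463
  x=5 (Lakeside, w=7) cum 470
  x=8 (Midtown, w=100) cum 570
⇒ x* = 3
y-coordinate, sorted with cumulative weight:
  y=1 (Midtown, w=100) cum 100
  y=2 (Eastvale, w=175) cum 275
  y=3 (Northgate, w=80) cum 355  ← median
  y=5 (Lakeside, w=7) cum 362
  y=7 (Southcross, w=80) cum 442
  y=8 (Hillcrest, w=8) cum 450
  y=9 (Westmoor, w=120) cum 570
⇒ y* = 3

(3, 3)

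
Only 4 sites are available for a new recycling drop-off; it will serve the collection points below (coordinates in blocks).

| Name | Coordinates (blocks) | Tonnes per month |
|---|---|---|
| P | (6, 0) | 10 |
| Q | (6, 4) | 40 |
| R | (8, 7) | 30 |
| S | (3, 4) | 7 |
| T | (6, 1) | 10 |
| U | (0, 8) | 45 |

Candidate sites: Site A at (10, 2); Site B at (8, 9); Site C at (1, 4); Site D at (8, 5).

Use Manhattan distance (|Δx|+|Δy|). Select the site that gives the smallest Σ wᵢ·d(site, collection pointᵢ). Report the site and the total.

Total weighted distance at each candidate:
  Site A (10, 2): total = 1343
  Site B (8, 9): total = 1025
  Site C (1, 4): total = 909
  Site D (8, 5): total = 847
Minimum is at Site D with total 847 blocks.

Site D, total 847 blocks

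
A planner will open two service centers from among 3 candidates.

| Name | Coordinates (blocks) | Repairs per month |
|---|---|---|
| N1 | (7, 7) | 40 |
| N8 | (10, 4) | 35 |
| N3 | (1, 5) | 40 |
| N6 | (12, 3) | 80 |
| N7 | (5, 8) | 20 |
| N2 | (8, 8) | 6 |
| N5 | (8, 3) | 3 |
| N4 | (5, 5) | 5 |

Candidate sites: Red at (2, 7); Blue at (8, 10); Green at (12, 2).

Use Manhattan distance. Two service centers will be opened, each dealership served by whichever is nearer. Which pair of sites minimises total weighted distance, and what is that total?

{Red, Green}, total 702

Evaluate every pair (each demand assigned to the nearer of the two):
  {Red, Green}: total = 702
  {Blue, Green}: total = 1027
  {Red, Blue}: total = 1578
Best pair: {Red, Green} with total 702.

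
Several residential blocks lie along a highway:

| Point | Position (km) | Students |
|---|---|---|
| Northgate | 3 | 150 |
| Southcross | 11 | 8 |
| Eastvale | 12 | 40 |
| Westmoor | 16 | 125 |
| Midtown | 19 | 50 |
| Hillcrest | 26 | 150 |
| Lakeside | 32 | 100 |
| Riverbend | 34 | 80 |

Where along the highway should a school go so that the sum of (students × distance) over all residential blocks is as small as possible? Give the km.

x = 19

For a sum of weighted absolute distances on a line, the optimum is the weighted median (not the mean). Total weight W = 703; half-weight = 351.5.
Sort by position and accumulate weight:
  km 3 (Northgate, w=150) → cum 150
  km 11 (Southcross, w=8) → cum 158
  km 12 (Eastvale, w=40) → cum 198
  km 16 (Westmoor, w=125) → cum 323
  km 19 (Midtown, w=50) → cum 373  ≥ 351.5 → median here
  km 26 (Hillcrest, w=150) → cum 523
  km 32 (Lakeside, w=100) → cum 623
  km 34 (Riverbend, w=80) → cum 703
Optimal location: km 19.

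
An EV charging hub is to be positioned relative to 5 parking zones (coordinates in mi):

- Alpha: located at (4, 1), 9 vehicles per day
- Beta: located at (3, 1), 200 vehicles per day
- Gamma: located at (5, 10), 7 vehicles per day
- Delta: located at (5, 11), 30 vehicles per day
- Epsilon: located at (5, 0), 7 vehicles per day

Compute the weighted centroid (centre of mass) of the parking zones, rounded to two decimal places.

The minimiser of Σwᵢ‖p−pᵢ‖² is the weighted centroid p* = (Σwᵢpᵢ)/(Σwᵢ).
Σwᵢ = 253.
Σwᵢxᵢ = 9·4 + 200·3 + 7·5 + 30·5 + 7·5 = 856.
Σwᵢyᵢ = 9·1 + 200·1 + 7·10 + 30·11 + 7·0 = 609.
x* = 856/253 = 3.38, y* = 609/253 = 2.41.

(3.38, 2.41)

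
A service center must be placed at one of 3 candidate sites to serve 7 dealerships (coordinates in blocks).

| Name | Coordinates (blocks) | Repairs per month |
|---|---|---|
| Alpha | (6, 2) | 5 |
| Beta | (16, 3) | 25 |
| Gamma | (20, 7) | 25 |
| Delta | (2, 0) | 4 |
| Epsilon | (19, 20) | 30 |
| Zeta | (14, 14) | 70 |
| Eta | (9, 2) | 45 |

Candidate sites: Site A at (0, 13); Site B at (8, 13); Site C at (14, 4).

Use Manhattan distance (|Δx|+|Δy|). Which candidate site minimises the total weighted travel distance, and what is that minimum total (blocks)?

Site C, total 2059 blocks

Total weighted distance at each candidate:
  Site A (0, 13): total = 4175
  Site B (8, 13): total = 2611
  Site C (14, 4): total = 2059
Minimum is at Site C with total 2059 blocks.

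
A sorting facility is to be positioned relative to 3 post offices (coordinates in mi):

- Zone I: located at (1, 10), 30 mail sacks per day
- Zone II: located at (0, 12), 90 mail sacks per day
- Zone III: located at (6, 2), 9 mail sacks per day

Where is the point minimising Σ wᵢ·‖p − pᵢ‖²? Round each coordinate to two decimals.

The minimiser of Σwᵢ‖p−pᵢ‖² is the weighted centroid p* = (Σwᵢpᵢ)/(Σwᵢ).
Σwᵢ = 129.
Σwᵢxᵢ = 30·1 + 90·0 + 9·6 = 84.
Σwᵢyᵢ = 30·10 + 90·12 + 9·2 = 1398.
x* = 84/129 = 0.65, y* = 1398/129 = 10.84.

(0.65, 10.84)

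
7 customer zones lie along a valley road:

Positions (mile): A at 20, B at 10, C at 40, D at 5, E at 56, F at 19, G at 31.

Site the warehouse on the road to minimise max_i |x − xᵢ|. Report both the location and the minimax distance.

location 30.5, max distance 25.5

The 1-center on a line is the midpoint of the two extreme points: leftmost at 5, rightmost at 56.
Optimal location = (5 + 56)/2 = 30.5; maximum distance = (56 − 5)/2 = 25.5.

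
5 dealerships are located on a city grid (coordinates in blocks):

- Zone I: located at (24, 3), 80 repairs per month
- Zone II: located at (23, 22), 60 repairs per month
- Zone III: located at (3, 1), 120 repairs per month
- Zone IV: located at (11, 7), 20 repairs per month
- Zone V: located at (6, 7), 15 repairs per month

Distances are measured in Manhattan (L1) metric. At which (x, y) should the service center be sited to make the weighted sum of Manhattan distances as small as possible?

Manhattan distance separates: Σwᵢ(|x−xᵢ|+|y−yᵢ|) = Σwᵢ|x−xᵢ| + Σwᵢ|y−yᵢ|, so x and y are optimised independently as 1-D weighted medians.
Total weight W = 295; half = 147.5.
x-coordinate, sorted with cumulative weight:
  x=3 (Zone III, w=120) cum 120
  x=6 (Zone V, w=15) cum 135
  x=11 (Zone IV, w=20) cum 155  ← median
  x=23 (Zone II, w=60) cum 215
  x=24 (Zone I, w=80) cum 295
⇒ x* = 11
y-coordinate, sorted with cumulative weight:
  y=1 (Zone III, w=120) cum 120
  y=3 (Zone I, w=80) cum 200  ← median
  y=7 (Zone IV, w=20) cum 220
  y=7 (Zone V, w=15) cum 235
  y=22 (Zone II, w=60) cum 295
⇒ y* = 3

(11, 3)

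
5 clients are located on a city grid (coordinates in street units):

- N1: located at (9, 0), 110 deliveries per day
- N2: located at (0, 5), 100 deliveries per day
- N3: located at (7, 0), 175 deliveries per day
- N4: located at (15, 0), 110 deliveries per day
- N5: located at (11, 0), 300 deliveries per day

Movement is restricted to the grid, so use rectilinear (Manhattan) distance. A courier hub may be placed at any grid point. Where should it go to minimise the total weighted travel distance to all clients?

Manhattan distance separates: Σwᵢ(|x−xᵢ|+|y−yᵢ|) = Σwᵢ|x−xᵢ| + Σwᵢ|y−yᵢ|, so x and y are optimised independently as 1-D weighted medians.
Total weight W = 795; half = 397.5.
x-coordinate, sorted with cumulative weight:
  x=0 (N2, w=100) cum 100
  x=7 (N3, w=175) cum 275
  x=9 (N1, w=110) cum 385
  x=11 (N5, w=300) cum 685  ← median
  x=15 (N4, w=110) cum 795
⇒ x* = 11
y-coordinate, sorted with cumulative weight:
  y=0 (N1, w=110) cum 110
  y=0 (N3, w=175) cum 285
  y=0 (N4, w=110) cum 395
  y=0 (N5, w=300) cum 695  ← median
  y=5 (N2, w=100) cum 795
⇒ y* = 0

(11, 0)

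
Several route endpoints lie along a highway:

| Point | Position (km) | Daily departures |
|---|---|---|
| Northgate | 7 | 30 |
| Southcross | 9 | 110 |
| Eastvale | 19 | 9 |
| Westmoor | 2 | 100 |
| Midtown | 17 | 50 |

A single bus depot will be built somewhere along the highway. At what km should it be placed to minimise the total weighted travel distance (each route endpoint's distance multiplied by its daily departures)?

x = 9

For a sum of weighted absolute distances on a line, the optimum is the weighted median (not the mean). Total weight W = 299; half-weight = 149.5.
Sort by position and accumulate weight:
  km 2 (Westmoor, w=100) → cum 100
  km 7 (Northgate, w=30) → cum 130
  km 9 (Southcross, w=110) → cum 240  ≥ 149.5 → median here
  km 17 (Midtown, w=50) → cum 290
  km 19 (Eastvale, w=9) → cum 299
Optimal location: km 9.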